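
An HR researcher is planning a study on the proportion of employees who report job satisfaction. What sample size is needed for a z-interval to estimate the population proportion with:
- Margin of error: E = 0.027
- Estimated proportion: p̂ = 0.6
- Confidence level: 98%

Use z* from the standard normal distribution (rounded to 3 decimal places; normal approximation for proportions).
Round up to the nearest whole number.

Using z* for proportion z-interval (normal approximation).

For 98% confidence, z* = 2.326 (from standard normal table)

Sample size formula for proportion z-interval: n = z*²p̂(1-p̂)/E²

n = 2.326² × 0.6 × 0.4 / 0.027²
  = 5.410276 × 0.24 / 0.000729
  = 1781.1608

Round up to the nearest whole number: n = 1782

1782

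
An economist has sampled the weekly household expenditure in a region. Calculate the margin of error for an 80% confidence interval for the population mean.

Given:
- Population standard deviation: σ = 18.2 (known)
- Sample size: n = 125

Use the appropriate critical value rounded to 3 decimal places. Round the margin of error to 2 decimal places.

The population standard deviation σ is known, so use the z-interval margin of error formula.

For 80% confidence, z* = 1.282 (from standard normal table)

Margin of error formula for z-interval: E = z* × σ/√n

E = 1.282 × 18.2/√125
  = 1.282 × 1.627857
  = 2.0869

Rounded to 2 decimal places:

2.09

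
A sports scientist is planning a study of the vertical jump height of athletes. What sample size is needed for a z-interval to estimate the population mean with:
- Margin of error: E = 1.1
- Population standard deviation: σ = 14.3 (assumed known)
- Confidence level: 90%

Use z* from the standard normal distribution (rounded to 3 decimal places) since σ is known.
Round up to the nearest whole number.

Using z* since population σ is known (z-interval formula).

For 90% confidence, z* = 1.645 (from standard normal table)

Sample size formula for z-interval: n = (z*σ/E)²

n = (1.645 × 14.3 / 1.1)²
  = (21.385000)²
  = 457.3182

Round up to the nearest whole number: n = 458

458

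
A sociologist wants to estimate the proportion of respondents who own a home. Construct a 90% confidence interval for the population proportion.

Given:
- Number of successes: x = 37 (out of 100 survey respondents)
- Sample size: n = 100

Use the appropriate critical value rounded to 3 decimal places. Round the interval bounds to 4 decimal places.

Sample proportion: p̂ = 37/100 = 0.370000

Check conditions for normal approximation:
  np̂ = 37 ≥ 10 ✓
  n(1-p̂) = 63 ≥ 10 ✓

The sample is large enough, so use a z-interval (normal approximation) for the proportion.

For 90% confidence, z* = 1.645 (from standard normal table)

Standard error: SE = √(p̂(1-p̂)/n) = √(0.370000×0.630000/100) = 0.04828043

Margin of error: E = z* × SE = 1.645 × 0.04828043 = 0.079421

Z-interval: p̂ ± E = 0.370000 ± 0.079421 = (0.290579, 0.449421)

Rounded to 4 decimal places:

(0.2906, 0.4494)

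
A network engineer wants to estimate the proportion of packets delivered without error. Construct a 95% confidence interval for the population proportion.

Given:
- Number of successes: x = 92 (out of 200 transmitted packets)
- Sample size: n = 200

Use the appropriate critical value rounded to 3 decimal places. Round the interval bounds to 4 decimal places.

Sample proportion: p̂ = 92/200 = 0.460000

Check conditions for normal approximation:
  np̂ = 92 ≥ 10 ✓
  n(1-p̂) = 108 ≥ 10 ✓

The sample is large enough, so use a z-interval (normal approximation) for the proportion.

For 95% confidence, z* = 1.96 (from standard normal table)

Standard error: SE = √(p̂(1-p̂)/n) = √(0.460000×0.540000/200) = 0.03524202

Margin of error: E = z* × SE = 1.96 × 0.03524202 = 0.069074

Z-interval: p̂ ± E = 0.460000 ± 0.069074 = (0.390926, 0.529074)

Rounded to 4 decimal places:

(0.3909, 0.5291)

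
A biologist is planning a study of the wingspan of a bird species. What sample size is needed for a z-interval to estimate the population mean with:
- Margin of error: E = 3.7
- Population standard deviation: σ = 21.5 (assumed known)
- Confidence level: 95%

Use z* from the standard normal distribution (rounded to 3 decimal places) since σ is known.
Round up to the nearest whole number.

Using z* since population σ is known (z-interval formula).

For 95% confidence, z* = 1.96 (from standard normal table)

Sample size formula for z-interval: n = (z*σ/E)²

n = (1.96 × 21.5 / 3.7)²
  = (11.389189)²
  = 129.7136

Round up to the nearest whole number: n = 130

130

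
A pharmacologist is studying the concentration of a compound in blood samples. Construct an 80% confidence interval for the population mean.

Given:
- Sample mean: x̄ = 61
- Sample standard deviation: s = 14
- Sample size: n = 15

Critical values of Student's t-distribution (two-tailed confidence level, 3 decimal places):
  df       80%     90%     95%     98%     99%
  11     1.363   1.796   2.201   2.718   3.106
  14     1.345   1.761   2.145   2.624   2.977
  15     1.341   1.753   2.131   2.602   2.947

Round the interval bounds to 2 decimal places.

The population standard deviation σ is unknown (only the sample standard deviation s is given), so use a t-interval with df = n - 1 = 15 - 1 = 14.

For 80% confidence with df = 14, t* = 1.345 (from t-table)

Standard error: SE = s/√n = 14/√15 = 3.614784

Margin of error: E = t* × SE = 1.345 × 3.614784 = 4.8619

T-interval: x̄ ± E = 61 ± 4.8619 = (56.1381, 65.8619)

Rounded to 2 decimal places:

(56.14, 65.86)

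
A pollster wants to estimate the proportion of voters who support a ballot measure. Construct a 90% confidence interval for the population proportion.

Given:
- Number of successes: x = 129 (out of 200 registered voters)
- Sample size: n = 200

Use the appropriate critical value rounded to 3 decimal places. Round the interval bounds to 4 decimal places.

Sample proportion: p̂ = 129/200 = 0.645000

Check conditions for normal approximation:
  np̂ = 129 ≥ 10 ✓
  n(1-p̂) = 71 ≥ 10 ✓

The sample is large enough, so use a z-interval (normal approximation) for the proportion.

For 90% confidence, z* = 1.645 (from standard normal table)

Standard error: SE = √(p̂(1-p̂)/n) = √(0.645000×0.355000/200) = 0.03383600

Margin of error: E = z* × SE = 1.645 × 0.03383600 = 0.055660

Z-interval: p̂ ± E = 0.645000 ± 0.055660 = (0.589340, 0.700660)

Rounded to 4 decimal places:

(0.5893, 0.7007)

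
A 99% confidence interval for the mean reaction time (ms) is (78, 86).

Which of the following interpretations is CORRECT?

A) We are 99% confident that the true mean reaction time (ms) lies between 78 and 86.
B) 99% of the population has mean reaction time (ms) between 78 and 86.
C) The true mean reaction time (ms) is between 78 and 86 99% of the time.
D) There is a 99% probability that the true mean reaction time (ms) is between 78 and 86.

A confidence interval represents our confidence in the procedure, not a probability statement about the parameter.

Key concept: If we repeated this sampling process many times and computed a 99% CI each time, about 99% of those intervals would contain the true population parameter.

For this specific interval (78, 86):
- Midpoint (point estimate): 82
- Margin of error: 4

The correct interpretation is the one stating confidence that the true parameter lies in the interval — option A.

A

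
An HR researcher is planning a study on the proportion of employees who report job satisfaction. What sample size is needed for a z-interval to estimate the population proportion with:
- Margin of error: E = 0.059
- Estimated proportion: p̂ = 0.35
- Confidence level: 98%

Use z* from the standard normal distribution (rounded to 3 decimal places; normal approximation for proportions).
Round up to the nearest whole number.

Using z* for proportion z-interval (normal approximation).

For 98% confidence, z* = 2.326 (from standard normal table)

Sample size formula for proportion z-interval: n = z*²p̂(1-p̂)/E²

n = 2.326² × 0.35 × 0.65 / 0.059²
  = 5.410276 × 0.2275 / 0.003481
  = 353.5874

Round up to the nearest whole number: n = 354

354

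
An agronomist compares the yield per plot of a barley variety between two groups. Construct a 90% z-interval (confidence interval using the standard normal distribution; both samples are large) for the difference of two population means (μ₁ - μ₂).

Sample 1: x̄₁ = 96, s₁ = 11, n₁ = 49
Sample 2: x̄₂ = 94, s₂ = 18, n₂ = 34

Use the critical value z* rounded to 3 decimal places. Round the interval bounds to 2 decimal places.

Both samples are large (n₁ = 49 ≥ 30, n₂ = 34 ≥ 30), so a z-interval for the difference of means applies.

Point estimate: x̄₁ - x̄₂ = 96 - 94 = 2

Standard error: SE = √(s₁²/n₁ + s₂²/n₂)
= √(11²/49 + 18²/34)
= √(2.469388 + 9.529412)
= 3.463928

For 90% confidence, z* = 1.645 (from standard normal table)
Margin of error: E = z* × SE = 1.645 × 3.463928 = 5.6982

Z-interval: (x̄₁ - x̄₂) ± E = 2 ± 5.6982 = (-3.6982, 7.6982)

Rounded to 2 decimal places:

(-3.70, 7.70)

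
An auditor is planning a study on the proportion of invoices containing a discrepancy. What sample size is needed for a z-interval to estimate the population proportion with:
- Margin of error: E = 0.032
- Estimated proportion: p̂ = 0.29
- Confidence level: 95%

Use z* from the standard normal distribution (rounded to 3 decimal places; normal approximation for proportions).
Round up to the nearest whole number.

Using z* for proportion z-interval (normal approximation).

For 95% confidence, z* = 1.96 (from standard normal table)

Sample size formula for proportion z-interval: n = z*²p̂(1-p̂)/E²

n = 1.96² × 0.29 × 0.71 / 0.032²
  = 3.8416 × 0.2059 / 0.001024
  = 772.4467

Round up to the nearest whole number: n = 773

773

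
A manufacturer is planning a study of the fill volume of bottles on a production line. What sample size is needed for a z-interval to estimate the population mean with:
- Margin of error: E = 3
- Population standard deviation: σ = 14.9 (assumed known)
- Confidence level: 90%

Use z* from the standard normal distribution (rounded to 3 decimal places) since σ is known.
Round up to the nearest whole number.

Using z* since population σ is known (z-interval formula).

For 90% confidence, z* = 1.645 (from standard normal table)

Sample size formula for z-interval: n = (z*σ/E)²

n = (1.645 × 14.9 / 3)²
  = (8.170167)²
  = 66.7516

Round up to the nearest whole number: n = 67

67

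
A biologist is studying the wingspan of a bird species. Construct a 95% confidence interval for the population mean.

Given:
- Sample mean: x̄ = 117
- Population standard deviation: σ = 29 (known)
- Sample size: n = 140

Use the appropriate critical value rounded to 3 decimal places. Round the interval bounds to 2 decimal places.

The population standard deviation σ is known, so use a z-interval (standard normal critical value).

For 95% confidence, z* = 1.96 (from standard normal table)

Standard error: SE = σ/√n = 29/√140 = 2.450947

Margin of error: E = z* × SE = 1.96 × 2.450947 = 4.8039

Z-interval: x̄ ± E = 117 ± 4.8039 = (112.1961, 121.8039)

Rounded to 2 decimal places:

(112.20, 121.80)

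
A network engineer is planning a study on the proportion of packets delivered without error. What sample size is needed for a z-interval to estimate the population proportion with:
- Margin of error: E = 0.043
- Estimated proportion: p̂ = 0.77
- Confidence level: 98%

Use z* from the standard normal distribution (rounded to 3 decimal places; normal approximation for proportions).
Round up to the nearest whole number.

Using z* for proportion z-interval (normal approximation).

For 98% confidence, z* = 2.326 (from standard normal table)

Sample size formula for proportion z-interval: n = z*²p̂(1-p̂)/E²

n = 2.326² × 0.77 × 0.23 / 0.043²
  = 5.410276 × 0.1771 / 0.001849
  = 518.2044

Round up to the nearest whole number: n = 519

519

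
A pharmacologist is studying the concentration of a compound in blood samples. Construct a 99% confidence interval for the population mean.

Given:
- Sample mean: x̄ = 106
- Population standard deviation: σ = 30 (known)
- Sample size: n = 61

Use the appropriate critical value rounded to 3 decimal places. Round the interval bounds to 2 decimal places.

The population standard deviation σ is known, so use a z-interval (standard normal critical value).

For 99% confidence, z* = 2.576 (from standard normal table)

Standard error: SE = σ/√n = 30/√61 = 3.841106

Margin of error: E = z* × SE = 2.576 × 3.841106 = 9.8947

Z-interval: x̄ ± E = 106 ± 9.8947 = (96.1053, 115.8947)

Rounded to 2 decimal places:

(96.11, 115.89)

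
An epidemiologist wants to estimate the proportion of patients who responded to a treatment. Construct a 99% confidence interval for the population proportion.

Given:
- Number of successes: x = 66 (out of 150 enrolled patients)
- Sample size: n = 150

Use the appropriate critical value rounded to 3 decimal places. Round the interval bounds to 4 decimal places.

Sample proportion: p̂ = 66/150 = 0.440000

Check conditions for normal approximation:
  np̂ = 66 ≥ 10 ✓
  n(1-p̂) = 84 ≥ 10 ✓

The sample is large enough, so use a z-interval (normal approximation) for the proportion.

For 99% confidence, z* = 2.576 (from standard normal table)

Standard error: SE = √(p̂(1-p̂)/n) = √(0.440000×0.560000/150) = 0.04052982

Margin of error: E = z* × SE = 2.576 × 0.04052982 = 0.104405

Z-interval: p̂ ± E = 0.440000 ± 0.104405 = (0.335595, 0.544405)

Rounded to 4 decimal places:

(0.3356, 0.5444)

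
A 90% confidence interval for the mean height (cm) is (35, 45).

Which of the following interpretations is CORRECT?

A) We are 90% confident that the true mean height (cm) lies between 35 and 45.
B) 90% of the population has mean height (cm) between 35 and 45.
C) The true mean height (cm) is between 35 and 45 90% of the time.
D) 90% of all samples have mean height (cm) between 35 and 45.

A confidence interval represents our confidence in the procedure, not a probability statement about the parameter.

Key concept: If we repeated this sampling process many times and computed a 90% CI each time, about 90% of those intervals would contain the true population parameter.

For this specific interval (35, 45):
- Midpoint (point estimate): 40
- Margin of error: 5

The correct interpretation is the one stating confidence that the true parameter lies in the interval — option A.

A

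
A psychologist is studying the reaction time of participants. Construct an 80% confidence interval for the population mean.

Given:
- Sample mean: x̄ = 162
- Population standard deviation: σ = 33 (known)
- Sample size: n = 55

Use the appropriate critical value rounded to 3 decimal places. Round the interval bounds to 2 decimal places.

The population standard deviation σ is known, so use a z-interval (standard normal critical value).

For 80% confidence, z* = 1.282 (from standard normal table)

Standard error: SE = σ/√n = 33/√55 = 4.449719

Margin of error: E = z* × SE = 1.282 × 4.449719 = 5.7045

Z-interval: x̄ ± E = 162 ± 5.7045 = (156.2955, 167.7045)

Rounded to 2 decimal places:

(156.30, 167.70)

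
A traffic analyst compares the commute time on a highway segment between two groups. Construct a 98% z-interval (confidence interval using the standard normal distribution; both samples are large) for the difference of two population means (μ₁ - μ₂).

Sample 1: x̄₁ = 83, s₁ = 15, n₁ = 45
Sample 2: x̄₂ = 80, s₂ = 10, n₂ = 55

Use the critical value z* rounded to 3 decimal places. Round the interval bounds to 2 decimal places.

Both samples are large (n₁ = 45 ≥ 30, n₂ = 55 ≥ 30), so a z-interval for the difference of means applies.

Point estimate: x̄₁ - x̄₂ = 83 - 80 = 3

Standard error: SE = √(s₁²/n₁ + s₂²/n₂)
= √(15²/45 + 10²/55)
= √(5.000000 + 1.818182)
= 2.611165

For 98% confidence, z* = 2.326 (from standard normal table)
Margin of error: E = z* × SE = 2.326 × 2.611165 = 6.0736

Z-interval: (x̄₁ - x̄₂) ± E = 3 ± 6.0736 = (-3.0736, 9.0736)

Rounded to 2 decimal places:

(-3.07, 9.07)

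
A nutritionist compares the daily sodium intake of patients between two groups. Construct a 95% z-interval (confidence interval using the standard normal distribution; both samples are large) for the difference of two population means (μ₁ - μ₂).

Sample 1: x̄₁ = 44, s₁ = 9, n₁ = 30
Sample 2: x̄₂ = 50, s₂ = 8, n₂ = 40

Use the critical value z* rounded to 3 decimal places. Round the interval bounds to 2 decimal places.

Both samples are large (n₁ = 30 ≥ 30, n₂ = 40 ≥ 30), so a z-interval for the difference of means applies.

Point estimate: x̄₁ - x̄₂ = 44 - 50 = -6

Standard error: SE = √(s₁²/n₁ + s₂²/n₂)
= √(9²/30 + 8²/40)
= √(2.700000 + 1.600000)
= 2.073644

For 95% confidence, z* = 1.96 (from standard normal table)
Margin of error: E = z* × SE = 1.96 × 2.073644 = 4.0643

Z-interval: (x̄₁ - x̄₂) ± E = -6 ± 4.0643 = (-10.0643, -1.9357)

Rounded to 2 decimal places:

(-10.06, -1.94)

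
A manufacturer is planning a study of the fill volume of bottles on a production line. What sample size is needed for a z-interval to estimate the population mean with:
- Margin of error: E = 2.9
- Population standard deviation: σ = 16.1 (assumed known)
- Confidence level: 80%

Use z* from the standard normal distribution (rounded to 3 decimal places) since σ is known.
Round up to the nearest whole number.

Using z* since population σ is known (z-interval formula).

For 80% confidence, z* = 1.282 (from standard normal table)

Sample size formula for z-interval: n = (z*σ/E)²

n = (1.282 × 16.1 / 2.9)²
  = (7.117310)²
  = 50.6561

Round up to the nearest whole number: n = 51

51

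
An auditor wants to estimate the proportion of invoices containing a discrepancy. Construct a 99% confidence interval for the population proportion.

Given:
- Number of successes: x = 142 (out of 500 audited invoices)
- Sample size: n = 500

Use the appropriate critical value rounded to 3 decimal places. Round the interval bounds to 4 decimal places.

Sample proportion: p̂ = 142/500 = 0.284000

Check conditions for normal approximation:
  np̂ = 142 ≥ 10 ✓
  n(1-p̂) = 358 ≥ 10 ✓

The sample is large enough, so use a z-interval (normal approximation) for the proportion.

For 99% confidence, z* = 2.576 (from standard normal table)

Standard error: SE = √(p̂(1-p̂)/n) = √(0.284000×0.716000/500) = 0.02016651

Margin of error: E = z* × SE = 2.576 × 0.02016651 = 0.051949

Z-interval: p̂ ± E = 0.284000 ± 0.051949 = (0.232051, 0.335949)

Rounded to 4 decimal places:

(0.2321, 0.3359)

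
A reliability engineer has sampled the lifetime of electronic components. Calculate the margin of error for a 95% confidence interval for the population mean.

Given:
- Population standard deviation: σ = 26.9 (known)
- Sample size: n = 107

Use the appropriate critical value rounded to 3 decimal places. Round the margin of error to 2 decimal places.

The population standard deviation σ is known, so use the z-interval margin of error formula.

For 95% confidence, z* = 1.96 (from standard normal table)

Margin of error formula for z-interval: E = z* × σ/√n

E = 1.96 × 26.9/√107
  = 1.96 × 2.600521
  = 5.0970

Rounded to 2 decimal places:

5.10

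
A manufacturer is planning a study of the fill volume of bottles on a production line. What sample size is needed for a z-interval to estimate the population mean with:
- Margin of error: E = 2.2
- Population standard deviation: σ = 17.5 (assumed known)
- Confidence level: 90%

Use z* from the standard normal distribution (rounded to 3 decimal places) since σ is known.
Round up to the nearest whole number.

Using z* since population σ is known (z-interval formula).

For 90% confidence, z* = 1.645 (from standard normal table)

Sample size formula for z-interval: n = (z*σ/E)²

n = (1.645 × 17.5 / 2.2)²
  = (13.085227)²
  = 171.2232

Round up to the nearest whole number: n = 172

172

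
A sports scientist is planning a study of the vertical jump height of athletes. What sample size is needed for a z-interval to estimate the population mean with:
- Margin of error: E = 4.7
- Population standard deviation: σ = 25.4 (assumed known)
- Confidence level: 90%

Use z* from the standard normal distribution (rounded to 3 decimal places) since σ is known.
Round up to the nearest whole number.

Using z* since population σ is known (z-interval formula).

For 90% confidence, z* = 1.645 (from standard normal table)

Sample size formula for z-interval: n = (z*σ/E)²

n = (1.645 × 25.4 / 4.7)²
  = (8.890000)²
  = 79.0321

Round up to the nearest whole number: n = 80

80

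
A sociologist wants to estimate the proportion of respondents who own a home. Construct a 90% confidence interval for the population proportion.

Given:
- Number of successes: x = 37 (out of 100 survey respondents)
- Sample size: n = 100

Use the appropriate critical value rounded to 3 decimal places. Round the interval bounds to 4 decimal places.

Sample proportion: p̂ = 37/100 = 0.370000

Check conditions for normal approximation:
  np̂ = 37 ≥ 10 ✓
  n(1-p̂) = 63 ≥ 10 ✓

The sample is large enough, so use a z-interval (normal approximation) for the proportion.

For 90% confidence, z* = 1.645 (from standard normal table)

Standard error: SE = √(p̂(1-p̂)/n) = √(0.370000×0.630000/100) = 0.04828043

Margin of error: E = z* × SE = 1.645 × 0.04828043 = 0.079421

Z-interval: p̂ ± E = 0.370000 ± 0.079421 = (0.290579, 0.449421)

Rounded to 4 decimal places:

(0.2906, 0.4494)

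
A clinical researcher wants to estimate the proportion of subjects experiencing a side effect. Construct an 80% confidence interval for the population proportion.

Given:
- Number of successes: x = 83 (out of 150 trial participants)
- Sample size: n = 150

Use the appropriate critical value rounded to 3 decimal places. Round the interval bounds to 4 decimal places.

Sample proportion: p̂ = 83/150 = 0.553333

Check conditions for normal approximation:
  np̂ = 83 ≥ 10 ✓
  n(1-p̂) = 67 ≥ 10 ✓

The sample is large enough, so use a z-interval (normal approximation) for the proportion.

For 80% confidence, z* = 1.282 (from standard normal table)

Standard error: SE = √(p̂(1-p̂)/n) = √(0.553333×0.446667/150) = 0.04059192

Margin of error: E = z* × SE = 1.282 × 0.04059192 = 0.052039

Z-interval: p̂ ± E = 0.553333 ± 0.052039 = (0.501294, 0.605372)

Rounded to 4 decimal places:

(0.5013, 0.6054)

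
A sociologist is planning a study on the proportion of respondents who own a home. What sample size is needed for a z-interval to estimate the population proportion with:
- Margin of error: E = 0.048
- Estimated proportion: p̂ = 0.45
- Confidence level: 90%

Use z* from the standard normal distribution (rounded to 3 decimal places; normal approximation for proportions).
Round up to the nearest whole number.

Using z* for proportion z-interval (normal approximation).

For 90% confidence, z* = 1.645 (from standard normal table)

Sample size formula for proportion z-interval: n = z*²p̂(1-p̂)/E²

n = 1.645² × 0.45 × 0.55 / 0.048²
  = 2.706025 × 0.2475 / 0.002304
  = 290.6863

Round up to the nearest whole number: n = 291

291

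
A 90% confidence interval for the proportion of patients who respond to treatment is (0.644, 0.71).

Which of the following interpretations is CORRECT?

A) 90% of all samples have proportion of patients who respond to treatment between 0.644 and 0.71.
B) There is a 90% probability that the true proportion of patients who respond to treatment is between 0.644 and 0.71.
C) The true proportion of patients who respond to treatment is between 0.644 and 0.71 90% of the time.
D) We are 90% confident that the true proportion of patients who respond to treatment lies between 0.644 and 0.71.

A confidence interval represents our confidence in the procedure, not a probability statement about the parameter.

Key concept: If we repeated this sampling process many times and computed a 90% CI each time, about 90% of those intervals would contain the true population parameter.

For this specific interval (0.644, 0.71):
- Midpoint (point estimate): 0.677
- Margin of error: 0.033

The correct interpretation is the one stating confidence that the true parameter lies in the interval — option D.

D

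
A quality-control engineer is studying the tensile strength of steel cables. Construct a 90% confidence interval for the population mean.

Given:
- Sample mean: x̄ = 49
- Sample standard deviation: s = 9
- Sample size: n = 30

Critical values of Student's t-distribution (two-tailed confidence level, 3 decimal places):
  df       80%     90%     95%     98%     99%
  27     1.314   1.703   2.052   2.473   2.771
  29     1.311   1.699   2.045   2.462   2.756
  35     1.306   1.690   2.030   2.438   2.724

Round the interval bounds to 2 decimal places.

The population standard deviation σ is unknown (only the sample standard deviation s is given), so use a t-interval with df = n - 1 = 30 - 1 = 29.

For 90% confidence with df = 29, t* = 1.699 (from t-table)

Standard error: SE = s/√n = 9/√30 = 1.643168

Margin of error: E = t* × SE = 1.699 × 1.643168 = 2.7917

T-interval: x̄ ± E = 49 ± 2.7917 = (46.2083, 51.7917)

Rounded to 2 decimal places:

(46.21, 51.79)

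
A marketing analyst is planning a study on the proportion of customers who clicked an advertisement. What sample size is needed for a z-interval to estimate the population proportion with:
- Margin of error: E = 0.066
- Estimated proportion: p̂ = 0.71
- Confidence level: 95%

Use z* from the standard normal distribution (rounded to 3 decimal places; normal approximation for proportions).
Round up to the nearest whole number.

Using z* for proportion z-interval (normal approximation).

For 95% confidence, z* = 1.96 (from standard normal table)

Sample size formula for proportion z-interval: n = z*²p̂(1-p̂)/E²

n = 1.96² × 0.71 × 0.29 / 0.066²
  = 3.8416 × 0.2059 / 0.004356
  = 181.5853

Round up to the nearest whole number: n = 182

182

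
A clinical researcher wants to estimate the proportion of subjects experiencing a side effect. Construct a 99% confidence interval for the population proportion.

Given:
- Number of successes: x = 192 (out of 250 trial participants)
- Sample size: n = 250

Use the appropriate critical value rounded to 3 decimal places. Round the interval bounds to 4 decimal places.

Sample proportion: p̂ = 192/250 = 0.768000

Check conditions for normal approximation:
  np̂ = 192 ≥ 10 ✓
  n(1-p̂) = 58 ≥ 10 ✓

The sample is large enough, so use a z-interval (normal approximation) for the proportion.

For 99% confidence, z* = 2.576 (from standard normal table)

Standard error: SE = √(p̂(1-p̂)/n) = √(0.768000×0.232000/250) = 0.02669652

Margin of error: E = z* × SE = 2.576 × 0.02669652 = 0.068770

Z-interval: p̂ ± E = 0.768000 ± 0.068770 = (0.699230, 0.836770)

Rounded to 4 decimal places:

(0.6992, 0.8368)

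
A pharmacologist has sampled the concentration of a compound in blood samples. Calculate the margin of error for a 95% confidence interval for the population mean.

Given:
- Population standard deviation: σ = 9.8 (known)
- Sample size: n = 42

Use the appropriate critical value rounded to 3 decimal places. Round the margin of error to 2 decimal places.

The population standard deviation σ is known, so use the z-interval margin of error formula.

For 95% confidence, z* = 1.96 (from standard normal table)

Margin of error formula for z-interval: E = z* × σ/√n

E = 1.96 × 9.8/√42
  = 1.96 × 1.512173
  = 2.9639

Rounded to 2 decimal places:

2.96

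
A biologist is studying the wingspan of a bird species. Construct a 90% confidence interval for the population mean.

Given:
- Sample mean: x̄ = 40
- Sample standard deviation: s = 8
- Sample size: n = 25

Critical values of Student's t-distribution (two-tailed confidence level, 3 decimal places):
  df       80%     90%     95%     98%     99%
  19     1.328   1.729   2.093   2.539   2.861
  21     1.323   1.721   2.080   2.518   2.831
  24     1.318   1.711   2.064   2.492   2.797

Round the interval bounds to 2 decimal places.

The population standard deviation σ is unknown (only the sample standard deviation s is given), so use a t-interval with df = n - 1 = 25 - 1 = 24.

For 90% confidence with df = 24, t* = 1.711 (from t-table)

Standard error: SE = s/√n = 8/√25 = 1.600000

Margin of error: E = t* × SE = 1.711 × 1.600000 = 2.7376

T-interval: x̄ ± E = 40 ± 2.7376 = (37.2624, 42.7376)

Rounded to 2 decimal places:

(37.26, 42.74)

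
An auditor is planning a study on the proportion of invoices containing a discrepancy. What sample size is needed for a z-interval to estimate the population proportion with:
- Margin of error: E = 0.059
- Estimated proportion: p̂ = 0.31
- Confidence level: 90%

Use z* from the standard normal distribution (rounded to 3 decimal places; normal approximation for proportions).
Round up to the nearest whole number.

Using z* for proportion z-interval (normal approximation).

For 90% confidence, z* = 1.645 (from standard normal table)

Sample size formula for proportion z-interval: n = z*²p̂(1-p̂)/E²

n = 1.645² × 0.31 × 0.69 / 0.059²
  = 2.706025 × 0.2139 / 0.003481
  = 166.2794

Round up to the nearest whole number: n = 167

167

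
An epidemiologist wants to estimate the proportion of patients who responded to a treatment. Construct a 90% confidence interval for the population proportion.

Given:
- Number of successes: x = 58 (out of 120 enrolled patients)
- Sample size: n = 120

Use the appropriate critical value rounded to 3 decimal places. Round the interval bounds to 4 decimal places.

Sample proportion: p̂ = 58/120 = 0.483333

Check conditions for normal approximation:
  np̂ = 58 ≥ 10 ✓
  n(1-p̂) = 62 ≥ 10 ✓

The sample is large enough, so use a z-interval (normal approximation) for the proportion.

For 90% confidence, z* = 1.645 (from standard normal table)

Standard error: SE = √(p̂(1-p̂)/n) = √(0.483333×0.516667/120) = 0.04561818

Margin of error: E = z* × SE = 1.645 × 0.04561818 = 0.075042

Z-interval: p̂ ± E = 0.483333 ± 0.075042 = (0.408291, 0.558375)

Rounded to 4 decimal places:

(0.4083, 0.5584)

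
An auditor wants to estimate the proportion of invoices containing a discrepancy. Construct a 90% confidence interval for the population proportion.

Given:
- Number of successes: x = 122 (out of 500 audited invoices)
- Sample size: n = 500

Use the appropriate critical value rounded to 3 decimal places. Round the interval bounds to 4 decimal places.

Sample proportion: p̂ = 122/500 = 0.244000

Check conditions for normal approximation:
  np̂ = 122 ≥ 10 ✓
  n(1-p̂) = 378 ≥ 10 ✓

The sample is large enough, so use a z-interval (normal approximation) for the proportion.

For 90% confidence, z* = 1.645 (from standard normal table)

Standard error: SE = √(p̂(1-p̂)/n) = √(0.244000×0.756000/500) = 0.01920750

Margin of error: E = z* × SE = 1.645 × 0.01920750 = 0.031596

Z-interval: p̂ ± E = 0.244000 ± 0.031596 = (0.212404, 0.275596)

Rounded to 4 decimal places:

(0.2124, 0.2756)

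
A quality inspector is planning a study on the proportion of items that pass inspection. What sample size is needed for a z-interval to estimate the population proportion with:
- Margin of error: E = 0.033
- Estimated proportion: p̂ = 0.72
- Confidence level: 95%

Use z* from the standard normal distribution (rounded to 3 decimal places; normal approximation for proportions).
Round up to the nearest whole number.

Using z* for proportion z-interval (normal approximation).

For 95% confidence, z* = 1.96 (from standard normal table)

Sample size formula for proportion z-interval: n = z*²p̂(1-p̂)/E²

n = 1.96² × 0.72 × 0.28 / 0.033²
  = 3.8416 × 0.2016 / 0.001089
  = 711.1722

Round up to the nearest whole number: n = 712

712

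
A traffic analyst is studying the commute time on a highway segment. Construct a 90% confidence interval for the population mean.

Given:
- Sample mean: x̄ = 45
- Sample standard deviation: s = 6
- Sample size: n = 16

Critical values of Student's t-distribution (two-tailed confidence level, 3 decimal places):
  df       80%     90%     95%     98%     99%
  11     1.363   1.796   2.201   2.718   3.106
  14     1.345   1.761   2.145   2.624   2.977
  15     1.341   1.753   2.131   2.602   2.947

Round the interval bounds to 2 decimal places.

The population standard deviation σ is unknown (only the sample standard deviation s is given), so use a t-interval with df = n - 1 = 16 - 1 = 15.

For 90% confidence with df = 15, t* = 1.753 (from t-table)

Standard error: SE = s/√n = 6/√16 = 1.500000

Margin of error: E = t* × SE = 1.753 × 1.500000 = 2.6295

T-interval: x̄ ± E = 45 ± 2.6295 = (42.3705, 47.6295)

Rounded to 2 decimal places:

(42.37, 47.63)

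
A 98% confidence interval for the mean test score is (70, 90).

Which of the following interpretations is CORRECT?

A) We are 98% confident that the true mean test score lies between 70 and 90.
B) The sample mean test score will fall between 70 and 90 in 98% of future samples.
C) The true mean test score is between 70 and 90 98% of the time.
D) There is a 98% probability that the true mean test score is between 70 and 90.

A confidence interval represents our confidence in the procedure, not a probability statement about the parameter.

Key concept: If we repeated this sampling process many times and computed a 98% CI each time, about 98% of those intervals would contain the true population parameter.

For this specific interval (70, 90):
- Midpoint (point estimate): 80
- Margin of error: 10

The correct interpretation is the one stating confidence that the true parameter lies in the interval — option A.

A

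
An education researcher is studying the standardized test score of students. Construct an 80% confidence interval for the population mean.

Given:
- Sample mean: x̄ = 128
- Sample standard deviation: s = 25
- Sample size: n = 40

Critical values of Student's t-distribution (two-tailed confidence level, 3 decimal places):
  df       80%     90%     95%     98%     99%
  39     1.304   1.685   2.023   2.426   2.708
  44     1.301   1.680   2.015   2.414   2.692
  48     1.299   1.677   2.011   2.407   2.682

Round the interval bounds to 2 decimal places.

The population standard deviation σ is unknown (only the sample standard deviation s is given), so use a t-interval with df = n - 1 = 40 - 1 = 39.

For 80% confidence with df = 39, t* = 1.304 (from t-table)

Standard error: SE = s/√n = 25/√40 = 3.952847

Margin of error: E = t* × SE = 1.304 × 3.952847 = 5.1545

T-interval: x̄ ± E = 128 ± 5.1545 = (122.8455, 133.1545)

Rounded to 2 decimal places:

(122.85, 133.15)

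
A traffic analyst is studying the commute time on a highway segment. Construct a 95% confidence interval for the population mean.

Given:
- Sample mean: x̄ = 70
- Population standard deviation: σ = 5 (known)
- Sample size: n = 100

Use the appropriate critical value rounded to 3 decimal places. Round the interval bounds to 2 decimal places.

The population standard deviation σ is known, so use a z-interval (standard normal critical value).

For 95% confidence, z* = 1.96 (from standard normal table)

Standard error: SE = σ/√n = 5/√100 = 0.500000

Margin of error: E = z* × SE = 1.96 × 0.500000 = 0.9800

Z-interval: x̄ ± E = 70 ± 0.9800 = (69.0200, 70.9800)

Rounded to 2 decimal places:

(69.02, 70.98)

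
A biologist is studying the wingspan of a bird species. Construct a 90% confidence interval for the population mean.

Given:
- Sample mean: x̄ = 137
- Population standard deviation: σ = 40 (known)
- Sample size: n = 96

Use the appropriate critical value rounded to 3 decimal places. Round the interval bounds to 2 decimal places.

The population standard deviation σ is known, so use a z-interval (standard normal critical value).

For 90% confidence, z* = 1.645 (from standard normal table)

Standard error: SE = σ/√n = 40/√96 = 4.082483

Margin of error: E = z* × SE = 1.645 × 4.082483 = 6.7157

Z-interval: x̄ ± E = 137 ± 6.7157 = (130.2843, 143.7157)

Rounded to 2 decimal places:

(130.28, 143.72)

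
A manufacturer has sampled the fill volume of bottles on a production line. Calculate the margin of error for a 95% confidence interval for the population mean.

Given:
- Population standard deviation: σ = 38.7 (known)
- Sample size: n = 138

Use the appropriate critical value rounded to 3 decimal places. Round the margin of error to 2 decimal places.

The population standard deviation σ is known, so use the z-interval margin of error formula.

For 95% confidence, z* = 1.96 (from standard normal table)

Margin of error formula for z-interval: E = z* × σ/√n

E = 1.96 × 38.7/√138
  = 1.96 × 3.294363
  = 6.4570

Rounded to 2 decimal places:

6.46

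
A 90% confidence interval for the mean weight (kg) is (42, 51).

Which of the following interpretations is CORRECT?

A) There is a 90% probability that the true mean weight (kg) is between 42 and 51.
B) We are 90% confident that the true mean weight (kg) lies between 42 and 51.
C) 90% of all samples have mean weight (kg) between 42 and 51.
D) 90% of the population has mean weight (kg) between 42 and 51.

A confidence interval represents our confidence in the procedure, not a probability statement about the parameter.

Key concept: If we repeated this sampling process many times and computed a 90% CI each time, about 90% of those intervals would contain the true population parameter.

For this specific interval (42, 51):
- Midpoint (point estimate): 46.5
- Margin of error: 4.5

The correct interpretation is the one stating confidence that the true parameter lies in the interval — option B.

B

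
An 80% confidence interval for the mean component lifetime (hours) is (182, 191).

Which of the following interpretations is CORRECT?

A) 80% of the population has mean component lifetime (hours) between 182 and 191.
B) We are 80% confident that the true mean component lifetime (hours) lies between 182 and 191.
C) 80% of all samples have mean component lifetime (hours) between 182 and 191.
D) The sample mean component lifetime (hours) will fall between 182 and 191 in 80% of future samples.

A confidence interval represents our confidence in the procedure, not a probability statement about the parameter.

Key concept: If we repeated this sampling process many times and computed an 80% CI each time, about 80% of those intervals would contain the true population parameter.

For this specific interval (182, 191):
- Midpoint (point estimate): 186.5
- Margin of error: 4.5

The correct interpretation is the one stating confidence that the true parameter lies in the interval — option B.

B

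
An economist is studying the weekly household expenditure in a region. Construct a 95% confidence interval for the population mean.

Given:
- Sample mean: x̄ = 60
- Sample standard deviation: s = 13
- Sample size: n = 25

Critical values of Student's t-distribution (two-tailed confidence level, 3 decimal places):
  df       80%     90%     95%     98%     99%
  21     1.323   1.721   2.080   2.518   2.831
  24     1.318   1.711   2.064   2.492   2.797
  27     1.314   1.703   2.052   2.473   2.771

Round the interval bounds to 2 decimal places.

The population standard deviation σ is unknown (only the sample standard deviation s is given), so use a t-interval with df = n - 1 = 25 - 1 = 24.

For 95% confidence with df = 24, t* = 2.064 (from t-table)

Standard error: SE = s/√n = 13/√25 = 2.600000

Margin of error: E = t* × SE = 2.064 × 2.600000 = 5.3664

T-interval: x̄ ± E = 60 ± 5.3664 = (54.6336, 65.3664)

Rounded to 2 decimal places:

(54.63, 65.37)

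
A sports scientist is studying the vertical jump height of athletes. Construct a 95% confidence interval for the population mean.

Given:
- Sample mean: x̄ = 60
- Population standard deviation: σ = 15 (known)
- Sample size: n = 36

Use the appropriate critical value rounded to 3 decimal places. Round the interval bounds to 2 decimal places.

The population standard deviation σ is known, so use a z-interval (standard normal critical value).

For 95% confidence, z* = 1.96 (from standard normal table)

Standard error: SE = σ/√n = 15/√36 = 2.500000

Margin of error: E = z* × SE = 1.96 × 2.500000 = 4.9000

Z-interval: x̄ ± E = 60 ± 4.9000 = (55.1000, 64.9000)

Rounded to 2 decimal places:

(55.10, 64.90)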